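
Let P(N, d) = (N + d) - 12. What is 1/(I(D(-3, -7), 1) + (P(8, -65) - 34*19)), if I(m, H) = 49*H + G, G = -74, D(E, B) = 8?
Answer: -1/740 ≈ -0.0013514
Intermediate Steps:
I(m, H) = -74 + 49*H (I(m, H) = 49*H - 74 = -74 + 49*H)
P(N, d) = -12 + N + d
1/(I(D(-3, -7), 1) + (P(8, -65) - 34*19)) = 1/((-74 + 49*1) + ((-12 + 8 - 65) - 34*19)) = 1/((-74 + 49) + (-69 - 1*646)) = 1/(-25 + (-69 - 646)) = 1/(-25 - 715) = 1/(-740) = -1/740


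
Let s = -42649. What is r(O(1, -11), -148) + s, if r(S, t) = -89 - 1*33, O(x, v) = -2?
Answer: -42771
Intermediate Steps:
r(S, t) = -122 (r(S, t) = -89 - 33 = -122)
r(O(1, -11), -148) + s = -122 - 42649 = -42771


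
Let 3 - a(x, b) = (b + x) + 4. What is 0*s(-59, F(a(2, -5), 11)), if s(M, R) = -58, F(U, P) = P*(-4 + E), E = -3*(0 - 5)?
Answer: 0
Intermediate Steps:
a(x, b) = -1 - b - x (a(x, b) = 3 - ((b + x) + 4) = 3 - (4 + b + x) = 3 + (-4 - b - x) = -1 - b - x)
E = 15 (E = -3*(-5) = 15)
F(U, P) = 11*P (F(U, P) = P*(-4 + 15) = P*11 = 11*P)
0*s(-59, F(a(2, -5), 11)) = 0*(-58) = 0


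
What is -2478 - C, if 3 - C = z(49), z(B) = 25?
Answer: -2456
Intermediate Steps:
C = -22 (C = 3 - 1*25 = 3 - 25 = -22)
-2478 - C = -2478 - 1*(-22) = -2478 + 22 = -2456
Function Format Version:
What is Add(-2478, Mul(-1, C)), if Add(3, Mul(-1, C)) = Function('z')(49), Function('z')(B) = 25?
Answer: -2456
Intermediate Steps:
C = -22 (C = Add(3, Mul(-1, 25)) = Add(3, -25) = -22)
Add(-2478, Mul(-1, C)) = Add(-2478, Mul(-1, -22)) = Add(-2478, 22) = -2456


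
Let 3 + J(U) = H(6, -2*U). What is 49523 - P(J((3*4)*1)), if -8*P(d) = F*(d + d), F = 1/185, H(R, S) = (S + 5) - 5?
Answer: 36646993/740 ≈ 49523.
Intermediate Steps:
H(R, S) = S (H(R, S) = (5 + S) - 5 = S)
J(U) = -3 - 2*U
F = 1/185 ≈ 0.0054054
P(d) = -d/740 (P(d) = -(d + d)/1480 = -2*d/1480 = -d/740)
49523 - P(J((3*4)*1)) = 49523 - (-1)*(-3 - 2*3*4)/740 = 49523 - (-1)*(-3 - 24)/740 = 49523 - (-1)*(-27)/740 = 49523 - 1*27/740 = 49523 - 27/740 = 36646993/740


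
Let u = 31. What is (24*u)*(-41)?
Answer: -30504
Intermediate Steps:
(24*u)*(-41) = (24*31)*(-41) = 744*(-41) = -30504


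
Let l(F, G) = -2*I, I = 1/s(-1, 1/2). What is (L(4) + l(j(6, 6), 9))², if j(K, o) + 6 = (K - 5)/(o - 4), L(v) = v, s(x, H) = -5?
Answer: 484/25 ≈ 19.360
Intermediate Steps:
j(K, o) = -6 + (-5 + K)/(-4 + o) (j(K, o) = -6 + (K - 5)/(o - 4) = -6 + (-5 + K)/(-4 + o))
I = -⅕ (I = 1/(-5) = -⅕ ≈ -0.20000)
l(F, G) = ⅖ (l(F, G) = -2*(-⅕) = ⅖)
(L(4) + l(j(6, 6), 9))² = (4 + ⅖)² = (22/5)² = 484/25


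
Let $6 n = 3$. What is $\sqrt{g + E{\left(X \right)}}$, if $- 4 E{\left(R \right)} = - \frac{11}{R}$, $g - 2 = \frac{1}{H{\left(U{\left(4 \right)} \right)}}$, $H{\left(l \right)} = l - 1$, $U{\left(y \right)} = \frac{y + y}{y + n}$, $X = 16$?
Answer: $\frac{\sqrt{10843}}{56} \approx 1.8595$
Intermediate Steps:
$n = \frac{1}{2}$ ($n = \frac{1}{6} \cdot 3 = \frac{1}{2} \approx 0.5$)
$U{\left(y \right)} = \frac{2 y}{\frac{1}{2} + y}$ ($U{\left(y \right)} = \frac{y + y}{y + \frac{1}{2}} = \frac{2 y}{\frac{1}{2} + y}$)
$H{\left(l \right)} = -1 + l$
$g = \frac{23}{7}$ ($g = 2 + \frac{1}{-1 + 4 \cdot 4 \frac{1}{1 + 2 \cdot 4}} = 2 + \frac{1}{-1 + 4 \cdot 4 \frac{1}{1 + 8}} = 2 + \frac{1}{-1 + 4 \cdot 4 \cdot \frac{1}{9}} = 2 + \frac{1}{-1 + \frac{16}{9}} = 2 + \frac{1}{\frac{7}{9}} = 2 + \frac{9}{7} = \frac{23}{7} \approx 3.2857$)
$E{\left(R \right)} = \frac{11}{4 R}$ ($E{\left(R \right)} = - \frac{\left(-11\right) \frac{1}{R}}{4} = \frac{11}{4 R}$)
$\sqrt{g + E{\left(X \right)}} = \sqrt{\frac{23}{7} + \frac{11}{4 \cdot 16}} = \sqrt{\frac{23}{7} + \frac{11}{4} \cdot \frac{1}{16}} = \sqrt{\frac{23}{7} + \frac{11}{64}} = \sqrt{\frac{1549}{448}} = \frac{\sqrt{10843}}{56}$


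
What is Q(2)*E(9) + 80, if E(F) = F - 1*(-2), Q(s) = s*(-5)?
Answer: -30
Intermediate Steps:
Q(s) = -5*s
E(F) = 2 + F (E(F) = F + 2 = 2 + F)
Q(2)*E(9) + 80 = (-5*2)*(2 + 9) + 80 = -10*11 + 80 = -110 + 80 = -30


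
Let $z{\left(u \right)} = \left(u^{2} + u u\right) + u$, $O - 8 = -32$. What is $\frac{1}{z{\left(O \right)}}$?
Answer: $\frac{1}{1128} \approx 0.00088653$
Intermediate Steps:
$O = -24$ ($O = 8 - 32 = -24$)
$z{\left(u \right)} = u + 2 u^{2}$ ($z{\left(u \right)} = \left(u^{2} + u^{2}\right) + u = 2 u^{2} + u = u + 2 u^{2}$)
$\frac{1}{z{\left(O \right)}} = \frac{1}{\left(-24\right) \left(1 + 2 \left(-24\right)\right)} = \frac{1}{\left(-24\right) \left(1 - 48\right)} = \frac{1}{\left(-24\right) \left(-47\right)} = \frac{1}{1128}$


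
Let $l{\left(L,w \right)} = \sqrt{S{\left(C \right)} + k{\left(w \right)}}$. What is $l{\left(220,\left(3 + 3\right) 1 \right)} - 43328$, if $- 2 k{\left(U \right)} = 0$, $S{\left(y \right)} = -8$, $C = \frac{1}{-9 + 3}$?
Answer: $-43328 + 2 i \sqrt{2} \approx -43328.0 + 2.8284 i$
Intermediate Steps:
$C = - \frac{1}{6}$ ($C = \frac{1}{-6} = - \frac{1}{6} \approx -0.16667$)
$k{\left(U \right)} = 0$ ($k{\left(U \right)} = \left(- \frac{1}{2}\right) 0 = 0$)
$l{\left(L,w \right)} = 2 i \sqrt{2}$ ($l{\left(L,w \right)} = \sqrt{-8 + 0} = \sqrt{-8} = 2 i \sqrt{2}$)
$l{\left(220,\left(3 + 3\right) 1 \right)} - 43328 = 2 i \sqrt{2} - 43328 = -43328 + 2 i \sqrt{2}$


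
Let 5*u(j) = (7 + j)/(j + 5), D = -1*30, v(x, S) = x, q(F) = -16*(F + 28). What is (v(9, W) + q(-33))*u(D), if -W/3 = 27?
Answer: 2047/125 ≈ 16.376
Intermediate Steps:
W = -81 (W = -3*27 = -81)
q(F) = -448 - 16*F (q(F) = -16*(28 + F) = -448 - 16*F)
D = -30
u(j) = (7 + j)/(5*(5 + j)) (u(j) = ((7 + j)/(j + 5))/5 = ((7 + j)/(5 + j))/5 = (7 + j)/(5*(5 + j)))
(v(9, W) + q(-33))*u(D) = (9 + (-448 - 16*(-33)))*((7 - 30)/(5*(5 - 30))) = (9 + (-448 + 528))*((⅕)*(-23)/(-25)) = (9 + 80)*((⅕)*(-1/25)*(-23)) = 89*(23/125) = 2047/125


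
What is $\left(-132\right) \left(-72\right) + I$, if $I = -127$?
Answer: $9377$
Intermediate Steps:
$\left(-132\right) \left(-72\right) + I = \left(-132\right) \left(-72\right) - 127 = 9504 - 127 = 9377$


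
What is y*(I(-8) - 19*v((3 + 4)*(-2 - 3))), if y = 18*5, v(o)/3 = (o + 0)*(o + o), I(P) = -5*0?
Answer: -12568500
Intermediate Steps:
I(P) = 0
v(o) = 6*o² (v(o) = 3*((o + 0)*(o + o)) = 3*(o*(2*o)) = 3*(2*o²) = 6*o²)
y = 90
y*(I(-8) - 19*v((3 + 4)*(-2 - 3))) = 90*(0 - 114*((3 + 4)*(-2 - 3))²) = 90*(0 - 114*(7*(-5))²) = 90*(0 - 114*(-35)²) = 90*(0 - 114*1225) = 90*(0 - 19*7350) = 90*(0 - 139650) = 90*(-139650) = -12568500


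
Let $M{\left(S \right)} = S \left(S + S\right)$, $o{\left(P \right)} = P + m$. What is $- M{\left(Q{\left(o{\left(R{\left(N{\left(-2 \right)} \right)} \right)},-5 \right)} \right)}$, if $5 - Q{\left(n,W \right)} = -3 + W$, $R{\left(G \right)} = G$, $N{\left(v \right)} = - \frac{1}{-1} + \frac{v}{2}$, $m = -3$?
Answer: $-338$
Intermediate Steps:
$N{\left(v \right)} = 1 + \frac{v}{2}$ ($N{\left(v \right)} = \left(-1\right) \left(-1\right) + v \frac{1}{2} = 1 + \frac{v}{2}$)
$o{\left(P \right)} = -3 + P$ ($o{\left(P \right)} = P - 3 = -3 + P$)
$Q{\left(n,W \right)} = 8 - W$ ($Q{\left(n,W \right)} = 5 - \left(-3 + W\right) = 8 - W$)
$M{\left(S \right)} = 2 S^{2}$ ($M{\left(S \right)} = S 2 S = 2 S^{2}$)
$- M{\left(Q{\left(o{\left(R{\left(N{\left(-2 \right)} \right)} \right)},-5 \right)} \right)} = - 2 \left(8 - -5\right)^{2} = - 2 \left(8 + 5\right)^{2} = - 2 \cdot 13^{2} = - 2 \cdot 169 = \left(-1\right) 338 = -338$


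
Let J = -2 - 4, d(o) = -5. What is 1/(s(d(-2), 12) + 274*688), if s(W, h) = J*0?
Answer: 1/188512 ≈ 5.3047e-6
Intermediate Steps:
J = -6
s(W, h) = 0 (s(W, h) = -6*0 = 0)
1/(s(d(-2), 12) + 274*688) = 1/(0 + 274*688) = 1/(0 + 188512) = 1/188512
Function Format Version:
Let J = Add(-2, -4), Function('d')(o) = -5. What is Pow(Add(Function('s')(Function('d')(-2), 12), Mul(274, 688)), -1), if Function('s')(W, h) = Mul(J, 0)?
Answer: Rational(1, 188512) ≈ 5.3047e-6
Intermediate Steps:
J = -6
Function('s')(W, h) = 0 (Function('s')(W, h) = Mul(-6, 0) = 0)
Pow(Add(Function('s')(Function('d')(-2), 12), Mul(274, 688)), -1) = Pow(Add(0, Mul(274, 688)), -1) = Pow(Add(0, 188512), -1) = Pow(188512, -1) = Rational(1, 188512)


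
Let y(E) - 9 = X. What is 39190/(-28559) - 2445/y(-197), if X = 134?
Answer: -75430925/4083937 ≈ -18.470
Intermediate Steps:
y(E) = 143 (y(E) = 9 + 134 = 143)
39190/(-28559) - 2445/y(-197) = 39190/(-28559) - 2445/143 = 39190*(-1/28559) - 2445*1/143 = -39190/28559 - 2445/143 = -75430925/4083937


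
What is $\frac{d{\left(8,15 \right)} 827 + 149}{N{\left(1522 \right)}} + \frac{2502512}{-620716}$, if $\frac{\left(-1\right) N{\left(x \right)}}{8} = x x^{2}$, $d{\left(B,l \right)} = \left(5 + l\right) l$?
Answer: $- \frac{17646194822799123}{4376902709663936} \approx -4.0317$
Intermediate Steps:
$d{\left(B,l \right)} = l \left(5 + l\right)$
$N{\left(x \right)} = - 8 x^{3}$ ($N{\left(x \right)} = - 8 x x^{2} = - 8 x^{3}$)
$\frac{d{\left(8,15 \right)} 827 + 149}{N{\left(1522 \right)}} + \frac{2502512}{-620716} = \frac{15 \left(5 + 15\right) 827 + 149}{\left(-8\right) 1522^{3}} + \frac{2502512}{-620716} = \frac{15 \cdot 20 \cdot 827 + 149}{\left(-8\right) 3525688648} + 2502512 \left(- \frac{1}{620716}\right) = \frac{300 \cdot 827 + 149}{-28205509184} - \frac{625628}{155179} = \left(248100 + 149\right) \left(- \frac{1}{28205509184}\right) - \frac{625628}{155179} = 248249 \left(- \frac{1}{28205509184}\right) - \frac{625628}{155179} = - \frac{248249}{28205509184} - \frac{625628}{155179} = - \frac{17646194822799123}{4376902709663936}$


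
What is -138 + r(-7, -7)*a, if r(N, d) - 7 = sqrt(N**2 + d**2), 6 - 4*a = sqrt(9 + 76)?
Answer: -138 + 7*(1 + sqrt(2))*(6 - sqrt(85))/4 ≈ -151.60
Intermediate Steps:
a = 3/2 - sqrt(85)/4 (a = 3/2 - sqrt(9 + 76)/4 = 3/2 - sqrt(85)/4 ≈ -0.80489)
r(N, d) = 7 + sqrt(N**2 + d**2)
-138 + r(-7, -7)*a = -138 + (7 + sqrt((-7)**2 + (-7)**2))*(3/2 - sqrt(85)/4) = -138 + (7 + sqrt(49 + 49))*(3/2 - sqrt(85)/4) = -138 + (7 + sqrt(98))*(3/2 - sqrt(85)/4) = -138 + (7 + 7*sqrt(2))*(3/2 - sqrt(85)/4)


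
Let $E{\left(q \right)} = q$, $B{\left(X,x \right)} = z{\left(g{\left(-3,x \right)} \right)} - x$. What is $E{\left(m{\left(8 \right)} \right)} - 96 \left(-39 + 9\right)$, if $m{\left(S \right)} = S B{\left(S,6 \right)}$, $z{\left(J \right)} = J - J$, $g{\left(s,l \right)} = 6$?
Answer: $2832$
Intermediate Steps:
$z{\left(J \right)} = 0$
$B{\left(X,x \right)} = - x$ ($B{\left(X,x \right)} = 0 - x = - x$)
$m{\left(S \right)} = - 6 S$ ($m{\left(S \right)} = S \left(\left(-1\right) 6\right) = S \left(-6\right) = - 6 S$)
$E{\left(m{\left(8 \right)} \right)} - 96 \left(-39 + 9\right) = \left(-6\right) 8 - 96 \left(-39 + 9\right) = -48 - -2880 = -48 + 2880 = 2832$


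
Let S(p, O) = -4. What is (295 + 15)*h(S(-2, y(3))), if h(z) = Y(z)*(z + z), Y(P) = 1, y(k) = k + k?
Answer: -2480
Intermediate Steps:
y(k) = 2*k
h(z) = 2*z (h(z) = 1*(z + z) = 1*(2*z) = 2*z)
(295 + 15)*h(S(-2, y(3))) = (295 + 15)*(2*(-4)) = 310*(-8) = -2480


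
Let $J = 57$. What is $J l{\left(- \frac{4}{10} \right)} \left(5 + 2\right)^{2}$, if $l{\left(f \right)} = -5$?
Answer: $-13965$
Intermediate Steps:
$J l{\left(- \frac{4}{10} \right)} \left(5 + 2\right)^{2} = 57 \left(-5\right) \left(5 + 2\right)^{2} = - 285 \cdot 7^{2} = \left(-285\right) 49 = -13965$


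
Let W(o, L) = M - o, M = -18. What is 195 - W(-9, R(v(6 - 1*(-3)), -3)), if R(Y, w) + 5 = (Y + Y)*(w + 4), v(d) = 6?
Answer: 204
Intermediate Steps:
R(Y, w) = -5 + 2*Y*(4 + w) (R(Y, w) = -5 + (Y + Y)*(w + 4) = -5 + (2*Y)*(4 + w) = -5 + 2*Y*(4 + w))
W(o, L) = -18 - o
195 - W(-9, R(v(6 - 1*(-3)), -3)) = 195 - (-18 - 1*(-9)) = 195 - (-18 + 9) = 195 - 1*(-9) = 195 + 9 = 204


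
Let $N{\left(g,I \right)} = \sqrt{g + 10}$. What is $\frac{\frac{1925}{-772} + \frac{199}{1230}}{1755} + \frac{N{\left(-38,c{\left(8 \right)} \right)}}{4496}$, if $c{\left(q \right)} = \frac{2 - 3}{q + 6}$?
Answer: $- \frac{1107061}{833238900} + \frac{i \sqrt{7}}{2248} \approx -0.0013286 + 0.0011769 i$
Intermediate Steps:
$c{\left(q \right)} = - \frac{1}{6 + q}$
$N{\left(g,I \right)} = \sqrt{10 + g}$
$\frac{\frac{1925}{-772} + \frac{199}{1230}}{1755} + \frac{N{\left(-38,c{\left(8 \right)} \right)}}{4496} = \frac{\frac{1925}{-772} + \frac{199}{1230}}{1755} + \frac{\sqrt{10 - 38}}{4496} = \left(1925 \left(- \frac{1}{772}\right) + 199 \cdot \frac{1}{1230}\right) \frac{1}{1755} + \sqrt{-28} \cdot \frac{1}{4496} = \left(- \frac{1925}{772} + \frac{199}{1230}\right) \frac{1}{1755} + 2 i \sqrt{7} \cdot \frac{1}{4496} = \left(- \frac{1107061}{474780}\right) \frac{1}{1755} + \frac{i \sqrt{7}}{2248} = - \frac{1107061}{833238900} + \frac{i \sqrt{7}}{2248}$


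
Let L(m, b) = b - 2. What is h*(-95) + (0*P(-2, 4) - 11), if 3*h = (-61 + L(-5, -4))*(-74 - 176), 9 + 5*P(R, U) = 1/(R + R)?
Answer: -1591283/3 ≈ -5.3043e+5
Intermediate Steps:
P(R, U) = -9/5 + 1/(10*R) (P(R, U) = -9/5 + 1/(5*(R + R)) = -9/5 + 1/(5*((2*R))) = -9/5 + (1/(2*R))/5 = -9/5 + 1/(10*R))
L(m, b) = -2 + b
h = 16750/3 (h = ((-61 + (-2 - 4))*(-74 - 176))/3 = ((-61 - 6)*(-250))/3 = (-67*(-250))/3 = (1/3)*16750 = 16750/3 ≈ 5583.3)
h*(-95) + (0*P(-2, 4) - 11) = (16750/3)*(-95) + (0*((1/10)*(1 - 18*(-2))/(-2)) - 11) = -1591250/3 + (0*((1/10)*(-1/2)*(1 + 36)) - 11) = -1591250/3 + (0*((1/10)*(-1/2)*37) - 11) = -1591250/3 + (0*(-37/20) - 11) = -1591250/3 + (0 - 11) = -1591250/3 - 11 = -1591283/3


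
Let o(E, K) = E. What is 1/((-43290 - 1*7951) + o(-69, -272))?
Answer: -1/51310 ≈ -1.9489e-5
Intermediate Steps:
1/((-43290 - 1*7951) + o(-69, -272)) = 1/((-43290 - 1*7951) - 69) = 1/((-43290 - 7951) - 69) = 1/(-51241 - 69) = 1/(-51310) = -1/51310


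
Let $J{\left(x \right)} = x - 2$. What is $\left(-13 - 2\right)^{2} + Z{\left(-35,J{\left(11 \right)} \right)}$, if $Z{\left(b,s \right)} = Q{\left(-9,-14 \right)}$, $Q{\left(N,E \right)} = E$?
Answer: $211$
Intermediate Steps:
$J{\left(x \right)} = -2 + x$
$Z{\left(b,s \right)} = -14$
$\left(-13 - 2\right)^{2} + Z{\left(-35,J{\left(11 \right)} \right)} = \left(-13 - 2\right)^{2} - 14 = \left(-15\right)^{2} - 14 = 225 - 14 = 211$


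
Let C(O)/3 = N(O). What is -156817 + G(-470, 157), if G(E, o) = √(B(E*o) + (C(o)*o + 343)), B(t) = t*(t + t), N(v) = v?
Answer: -156817 + √10890002490 ≈ -52462.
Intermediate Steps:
C(O) = 3*O
B(t) = 2*t² (B(t) = t*(2*t) = 2*t²)
G(E, o) = √(343 + 3*o² + 2*E²*o²) (G(E, o) = √(2*(E*o)² + ((3*o)*o + 343)) = √(2*(E²*o²) + (3*o² + 343)) = √(2*E²*o² + (343 + 3*o²)) = √(343 + 3*o² + 2*E²*o²))
-156817 + G(-470, 157) = -156817 + √(343 + 3*157² + 2*(-470)²*157²) = -156817 + √(343 + 3*24649 + 2*220900*24649) = -156817 + √(343 + 73947 + 10889928200) = -156817 + √10890002490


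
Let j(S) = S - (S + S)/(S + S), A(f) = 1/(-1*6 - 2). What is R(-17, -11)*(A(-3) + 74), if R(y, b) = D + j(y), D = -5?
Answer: -13593/8 ≈ -1699.1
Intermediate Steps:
A(f) = -⅛ (A(f) = 1/(-6 - 2) = 1/(-8) = -⅛)
j(S) = -1 + S (j(S) = S - 2*S/(2*S) = S - 2*S*1/(2*S) = S - 1*1 = S - 1 = -1 + S)
R(y, b) = -6 + y (R(y, b) = -5 + (-1 + y) = -6 + y)
R(-17, -11)*(A(-3) + 74) = (-6 - 17)*(-⅛ + 74) = -23*591/8 = -13593/8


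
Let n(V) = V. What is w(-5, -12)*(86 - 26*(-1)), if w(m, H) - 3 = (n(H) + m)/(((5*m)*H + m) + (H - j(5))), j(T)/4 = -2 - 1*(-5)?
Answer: 89152/271 ≈ 328.97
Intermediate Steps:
j(T) = 12 (j(T) = 4*(-2 - 1*(-5)) = 4*(-2 + 5) = 4*3 = 12)
w(m, H) = 3 + (H + m)/(-12 + H + m + 5*H*m) (w(m, H) = 3 + (H + m)/(((5*m)*H + m) + (H - 1*12)) = 3 + (H + m)/((5*H*m + m) + (H - 12)) = 3 + (H + m)/((m + 5*H*m) + (-12 + H)) = 3 + (H + m)/(-12 + H + m + 5*H*m))
w(-5, -12)*(86 - 26*(-1)) = ((-36 + 4*(-12) + 4*(-5) + 15*(-12)*(-5))/(-12 - 12 - 5 + 5*(-12)*(-5)))*(86 - 26*(-1)) = ((-36 - 48 - 20 + 900)/(-12 - 12 - 5 + 300))*(86 + 26) = (796/271)*112 = 89152/271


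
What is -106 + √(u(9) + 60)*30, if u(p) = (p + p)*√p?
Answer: -106 + 30*√114 ≈ 214.31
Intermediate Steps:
u(p) = 2*p^(3/2) (u(p) = (2*p)*√p = 2*p^(3/2))
-106 + √(u(9) + 60)*30 = -106 + √(2*9^(3/2) + 60)*30 = -106 + √(2*27 + 60)*30 = -106 + √(54 + 60)*30 = -106 + √114*30 = -106 + 30*√114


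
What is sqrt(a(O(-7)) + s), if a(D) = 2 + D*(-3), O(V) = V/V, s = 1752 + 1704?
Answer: sqrt(3455) ≈ 58.779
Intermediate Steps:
s = 3456
O(V) = 1
a(D) = 2 - 3*D
sqrt(a(O(-7)) + s) = sqrt((2 - 3*1) + 3456) = sqrt((2 - 3) + 3456) = sqrt(-1 + 3456) = sqrt(3455)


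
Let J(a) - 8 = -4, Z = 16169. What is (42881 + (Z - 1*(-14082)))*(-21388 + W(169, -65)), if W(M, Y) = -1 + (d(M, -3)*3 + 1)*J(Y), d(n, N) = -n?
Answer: -1712239516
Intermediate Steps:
J(a) = 4 (J(a) = 8 - 4 = 4)
W(M, Y) = 3 - 12*M (W(M, Y) = -1 + (-M*3 + 1)*4 = -1 + (-3*M + 1)*4 = -1 + (1 - 3*M)*4 = -1 + (4 - 12*M) = 3 - 12*M)
(42881 + (Z - 1*(-14082)))*(-21388 + W(169, -65)) = (42881 + (16169 - 1*(-14082)))*(-21388 + (3 - 12*169)) = (42881 + (16169 + 14082))*(-21388 + (3 - 2028)) = (42881 + 30251)*(-21388 - 2025) = 73132*(-23413) = -1712239516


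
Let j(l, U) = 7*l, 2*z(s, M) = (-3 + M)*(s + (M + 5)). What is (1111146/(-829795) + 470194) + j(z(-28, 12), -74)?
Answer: 779751990233/1659590 ≈ 4.6985e+5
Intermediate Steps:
z(s, M) = (-3 + M)*(5 + M + s)/2 (z(s, M) = ((-3 + M)*(s + (M + 5)))/2 = ((-3 + M)*(s + (5 + M)))/2 = ((-3 + M)*(5 + M + s))/2 = (-3 + M)*(5 + M + s)/2)
(1111146/(-829795) + 470194) + j(z(-28, 12), -74) = (1111146/(-829795) + 470194) + 7*(-15/2 + 12 + (1/2)*12**2 - 3/2*(-28) + (1/2)*12*(-28)) = (1111146*(-1/829795) + 470194) + 7*(-15/2 + 12 + (1/2)*144 + 42 - 168) = (-1111146/829795 + 470194) + 7*(-15/2 + 12 + 72 + 42 - 168) = 390163519084/829795 + 7*(-99/2) = 390163519084/829795 - 693/2 = 779751990233/1659590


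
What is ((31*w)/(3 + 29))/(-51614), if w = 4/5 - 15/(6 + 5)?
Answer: 961/90840640 ≈ 1.0579e-5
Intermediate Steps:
w = -31/55 (w = 4*(⅕) - 15/11 = ⅘ - 15*1/11 = ⅘ - 15/11 = -31/55 ≈ -0.56364)
((31*w)/(3 + 29))/(-51614) = ((31*(-31/55))/(3 + 29))/(-51614) = -961/55/32*(-1/51614) = -961/55*1/32*(-1/51614) = -961/1760*(-1/51614) = 961/90840640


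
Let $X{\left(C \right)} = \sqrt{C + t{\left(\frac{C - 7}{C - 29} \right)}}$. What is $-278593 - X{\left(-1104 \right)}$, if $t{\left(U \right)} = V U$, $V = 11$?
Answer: $-278593 - \frac{i \sqrt{11597903}}{103} \approx -2.7859 \cdot 10^{5} - 33.064 i$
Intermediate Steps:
$t{\left(U \right)} = 11 U$
$X{\left(C \right)} = \sqrt{C + \frac{11 \left(-7 + C\right)}{-29 + C}}$ ($X{\left(C \right)} = \sqrt{C + 11 \frac{C - 7}{C - 29}} = \sqrt{C + 11 \frac{-7 + C}{-29 + C}} = \sqrt{C + \frac{11 \left(-7 + C\right)}{-29 + C}}$)
$-278593 - X{\left(-1104 \right)} = -278593 - \sqrt{\frac{-77 + \left(-1104\right)^{2} - -19872}{-29 - 1104}} = -278593 - \sqrt{\frac{-77 + 1218816 + 19872}{-1133}} = -278593 - \sqrt{\left(- \frac{1}{1133}\right) 1238611} = -278593 - \sqrt{- \frac{112601}{103}} = -278593 - \frac{i \sqrt{11597903}}{103}$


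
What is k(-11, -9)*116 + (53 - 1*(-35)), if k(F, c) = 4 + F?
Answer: -724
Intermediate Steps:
k(-11, -9)*116 + (53 - 1*(-35)) = (4 - 11)*116 + (53 - 1*(-35)) = -7*116 + (53 + 35) = -812 + 88 = -724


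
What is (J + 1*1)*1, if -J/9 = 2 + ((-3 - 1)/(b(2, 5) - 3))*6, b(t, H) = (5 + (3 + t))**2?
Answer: -1433/97 ≈ -14.773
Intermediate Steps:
b(t, H) = (8 + t)**2
J = -1530/97 (J = -9*(2 + ((-3 - 1)/((8 + 2)**2 - 3))*6) = -9*(2 - 4/(10**2 - 3)*6) = -9*(2 - 4/(100 - 3)*6) = -9*(2 - 4/97*6) = -9*(2 - 24/97) = -9*170/97 = -1530/97 ≈ -15.773)
(J + 1*1)*1 = (-1530/97 + 1*1)*1 = (-1530/97 + 1)*1 = -1433/97*1 = -1433/97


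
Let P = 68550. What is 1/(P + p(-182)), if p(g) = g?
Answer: 1/68368 ≈ 1.4627e-5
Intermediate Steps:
1/(P + p(-182)) = 1/(68550 - 182) = 1/68368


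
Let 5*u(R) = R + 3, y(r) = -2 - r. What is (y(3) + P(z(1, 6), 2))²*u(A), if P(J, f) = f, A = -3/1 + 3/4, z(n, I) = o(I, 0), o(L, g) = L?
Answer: 27/20 ≈ 1.3500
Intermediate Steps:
z(n, I) = I
A = -9/4 (A = -3*1 + 3*(¼) = -3 + ¾ = -9/4 ≈ -2.2500)
u(R) = ⅗ + R/5 (u(R) = (R + 3)/5 = (3 + R)/5 = ⅗ + R/5)
(y(3) + P(z(1, 6), 2))²*u(A) = ((-2 - 1*3) + 2)²*(⅗ + (⅕)*(-9/4)) = ((-2 - 3) + 2)²*(⅗ - 9/20) = (-5 + 2)²*(3/20) = (-3)²*(3/20) = 9*(3/20) = 27/20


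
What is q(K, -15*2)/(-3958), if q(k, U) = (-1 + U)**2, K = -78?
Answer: -961/3958 ≈ -0.24280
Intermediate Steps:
q(K, -15*2)/(-3958) = (-1 - 15*2)**2/(-3958) = (-1 - 30)**2*(-1/3958) = (-31)**2*(-1/3958) = 961*(-1/3958) = -961/3958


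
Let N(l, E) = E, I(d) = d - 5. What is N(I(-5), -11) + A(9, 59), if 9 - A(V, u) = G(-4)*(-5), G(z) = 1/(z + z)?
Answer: -21/8 ≈ -2.6250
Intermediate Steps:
I(d) = -5 + d
G(z) = 1/(2*z)
A(V, u) = 67/8 (A(V, u) = 9 - (1/2)/(-4)*(-5) = 9 - (1/2)*(-1/4)*(-5) = 9 - (-1)*(-5)/8 = 9 - 1*5/8 = 9 - 5/8 = 67/8)
N(I(-5), -11) + A(9, 59) = -11 + 67/8 = -21/8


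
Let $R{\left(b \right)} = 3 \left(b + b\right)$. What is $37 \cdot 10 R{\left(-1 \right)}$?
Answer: $-2220$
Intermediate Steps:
$R{\left(b \right)} = 6 b$ ($R{\left(b \right)} = 3 \cdot 2 b = 6 b$)
$37 \cdot 10 R{\left(-1 \right)} = 37 \cdot 10 \cdot 6 \left(-1\right) = 370 \left(-6\right) = -2220$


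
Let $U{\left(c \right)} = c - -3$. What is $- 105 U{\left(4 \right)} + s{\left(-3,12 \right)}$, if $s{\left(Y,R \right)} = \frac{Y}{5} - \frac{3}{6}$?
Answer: $- \frac{7361}{10} \approx -736.1$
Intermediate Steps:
$U{\left(c \right)} = 3 + c$ ($U{\left(c \right)} = c + 3 = 3 + c$)
$s{\left(Y,R \right)} = - \frac{1}{2} + \frac{Y}{5}$ ($s{\left(Y,R \right)} = Y \frac{1}{5} - \frac{1}{2} = \frac{Y}{5} - \frac{1}{2} = - \frac{1}{2} + \frac{Y}{5}$)
$- 105 U{\left(4 \right)} + s{\left(-3,12 \right)} = - 105 \left(3 + 4\right) + \left(- \frac{1}{2} + \frac{1}{5} \left(-3\right)\right) = \left(-105\right) 7 - \frac{11}{10} = -735 - \frac{11}{10} = - \frac{7361}{10}$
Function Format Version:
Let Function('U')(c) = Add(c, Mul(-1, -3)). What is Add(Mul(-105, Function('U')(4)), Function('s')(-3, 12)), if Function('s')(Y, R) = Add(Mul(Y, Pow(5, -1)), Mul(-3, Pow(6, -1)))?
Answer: Rational(-7361, 10) ≈ -736.10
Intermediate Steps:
Function('U')(c) = Add(3, c) (Function('U')(c) = Add(c, 3) = Add(3, c))
Function('s')(Y, R) = Add(Rational(-1, 2), Mul(Rational(1, 5), Y)) (Function('s')(Y, R) = Add(Mul(Y, Rational(1, 5)), Mul(-3, Rational(1, 6))) = Add(Mul(Rational(1, 5), Y), Rational(-1, 2)) = Add(Rational(-1, 2), Mul(Rational(1, 5), Y)))
Add(Mul(-105, Function('U')(4)), Function('s')(-3, 12)) = Add(Mul(-105, Add(3, 4)), Add(Rational(-1, 2), Mul(Rational(1, 5), -3))) = Add(Mul(-105, 7), Add(Rational(-1, 2), Rational(-3, 5))) = Add(-735, Rational(-11, 10)) = Rational(-7361, 10)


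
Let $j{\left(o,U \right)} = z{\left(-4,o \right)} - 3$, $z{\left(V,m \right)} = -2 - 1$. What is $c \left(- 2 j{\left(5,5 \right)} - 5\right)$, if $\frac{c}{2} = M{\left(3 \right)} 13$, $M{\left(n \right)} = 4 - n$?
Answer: $182$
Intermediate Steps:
$z{\left(V,m \right)} = -3$
$j{\left(o,U \right)} = -6$ ($j{\left(o,U \right)} = -3 - 3 = -6$)
$c = 26$ ($c = 2 \left(4 - 3\right) 13 = 2 \cdot 1 \cdot 13 = 2 \cdot 13 = 26$)
$c \left(- 2 j{\left(5,5 \right)} - 5\right) = 26 \left(\left(-2\right) \left(-6\right) - 5\right) = 26 \left(12 - 5\right) = 26 \cdot 7 = 182$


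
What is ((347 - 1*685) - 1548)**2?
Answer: 3556996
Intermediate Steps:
((347 - 1*685) - 1548)**2 = ((347 - 685) - 1548)**2 = (-338 - 1548)**2 = (-1886)**2 = 3556996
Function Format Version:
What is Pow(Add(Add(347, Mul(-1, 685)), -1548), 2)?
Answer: 3556996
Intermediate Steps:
Pow(Add(Add(347, Mul(-1, 685)), -1548), 2) = Pow(Add(Add(347, -685), -1548), 2) = Pow(Add(-338, -1548), 2) = Pow(-1886, 2) = 3556996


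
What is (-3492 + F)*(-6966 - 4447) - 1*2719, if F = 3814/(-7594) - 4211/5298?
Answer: 801970269345451/20116506 ≈ 3.9866e+7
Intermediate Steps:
F = -26092453/20116506 (F = 3814*(-1/7594) - 4211*1/5298 = -1907/3797 - 4211/5298 = -26092453/20116506 ≈ -1.2971)
(-3492 + F)*(-6966 - 4447) - 1*2719 = (-3492 - 26092453/20116506)*(-6966 - 4447) - 1*2719 = -70272931405/20116506*(-11413) - 2719 = 802024966125265/20116506 - 2719 = 801970269345451/20116506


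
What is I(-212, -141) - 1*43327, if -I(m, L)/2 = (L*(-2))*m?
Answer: 76241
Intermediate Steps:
I(m, L) = 4*L*m (I(m, L) = -2*L*(-2)*m = -2*(-2*L)*m = -(-4)*L*m = 4*L*m)
I(-212, -141) - 1*43327 = 4*(-141)*(-212) - 1*43327 = 119568 - 43327 = 76241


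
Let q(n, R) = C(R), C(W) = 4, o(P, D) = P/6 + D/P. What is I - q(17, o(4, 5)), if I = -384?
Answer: -388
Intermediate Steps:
o(P, D) = P/6 + D/P (o(P, D) = P*(⅙) + D/P = P/6 + D/P)
q(n, R) = 4
I - q(17, o(4, 5)) = -384 - 1*4 = -384 - 4 = -388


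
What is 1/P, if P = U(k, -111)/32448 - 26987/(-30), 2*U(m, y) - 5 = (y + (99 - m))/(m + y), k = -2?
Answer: 36666240/32983730171 ≈ 0.0011116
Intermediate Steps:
U(m, y) = 5/2 + (99 + y - m)/(2*(m + y)) (U(m, y) = 5/2 + ((y + (99 - m))/(m + y))/2 = 5/2 + ((99 + y - m)/(m + y))/2 = 5/2 + (99 + y - m)/(2*(m + y)))
P = 32983730171/36666240 (P = ((99/2 + 2*(-2) + 3*(-111))/(-2 - 111))/32448 - 26987/(-30) = ((99/2 - 4 - 333)/(-113))*(1/32448) - 26987*(-1/30) = -1/113*(-575/2)*(1/32448) + 26987/30 = (575/226)*(1/32448) + 26987/30 = 575/7333248 + 26987/30 = 32983730171/36666240 ≈ 899.57)
1/P = 1/(32983730171/36666240) = 36666240/32983730171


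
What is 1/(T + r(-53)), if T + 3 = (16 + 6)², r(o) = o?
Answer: 1/428 ≈ 0.0023364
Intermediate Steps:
T = 481 (T = -3 + (16 + 6)² = -3 + 22² = -3 + 484 = 481)
1/(T + r(-53)) = 1/(481 - 53) = 1/428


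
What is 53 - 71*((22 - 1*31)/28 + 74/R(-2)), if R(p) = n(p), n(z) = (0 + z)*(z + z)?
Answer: -8133/14 ≈ -580.93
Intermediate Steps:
n(z) = 2*z² (n(z) = z*(2*z) = 2*z²)
R(p) = 2*p²
53 - 71*((22 - 1*31)/28 + 74/R(-2)) = 53 - 71*((22 - 1*31)/28 + 74/((2*(-2)²))) = 53 - 71*((22 - 31)*(1/28) + 74/((2*4))) = 53 - 71*(-9*1/28 + 74/8) = 53 - 71*(-9/28 + 74*(⅛)) = 53 - 71*(-9/28 + 37/4) = 53 - 71*125/14 = 53 - 8875/14 = -8133/14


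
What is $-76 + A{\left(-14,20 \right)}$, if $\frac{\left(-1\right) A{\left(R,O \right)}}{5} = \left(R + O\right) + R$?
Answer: $-36$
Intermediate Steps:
$A{\left(R,O \right)} = - 10 R - 5 O$ ($A{\left(R,O \right)} = - 5 \left(\left(R + O\right) + R\right) = - 5 \left(\left(O + R\right) + R\right) = - 5 \left(O + 2 R\right) = - 10 R - 5 O$)
$-76 + A{\left(-14,20 \right)} = -76 - -40 = -76 + \left(140 - 100\right) = -76 + 40 = -36$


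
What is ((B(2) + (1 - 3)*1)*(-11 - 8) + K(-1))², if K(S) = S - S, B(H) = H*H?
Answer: 1444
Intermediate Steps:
B(H) = H²
K(S) = 0
((B(2) + (1 - 3)*1)*(-11 - 8) + K(-1))² = ((2² + (1 - 3)*1)*(-11 - 8) + 0)² = ((4 - 2*1)*(-19) + 0)² = ((4 - 2)*(-19) + 0)² = (2*(-19) + 0)² = (-38 + 0)² = (-38)² = 1444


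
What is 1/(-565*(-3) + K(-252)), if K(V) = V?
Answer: 1/1443 ≈ 0.00069300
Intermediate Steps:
1/(-565*(-3) + K(-252)) = 1/(-565*(-3) - 252) = 1/(1695 - 252) = 1/1443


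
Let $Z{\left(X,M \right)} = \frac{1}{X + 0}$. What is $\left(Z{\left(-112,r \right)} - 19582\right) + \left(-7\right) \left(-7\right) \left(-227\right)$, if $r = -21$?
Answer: $- \frac{3438961}{112} \approx -30705.0$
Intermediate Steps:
$Z{\left(X,M \right)} = \frac{1}{X}$
$\left(Z{\left(-112,r \right)} - 19582\right) + \left(-7\right) \left(-7\right) \left(-227\right) = \left(\frac{1}{-112} - 19582\right) + \left(-7\right) \left(-7\right) \left(-227\right) = \left(- \frac{1}{112} - 19582\right) + 49 \left(-227\right) = - \frac{2193185}{112} - 11123 = - \frac{3438961}{112}$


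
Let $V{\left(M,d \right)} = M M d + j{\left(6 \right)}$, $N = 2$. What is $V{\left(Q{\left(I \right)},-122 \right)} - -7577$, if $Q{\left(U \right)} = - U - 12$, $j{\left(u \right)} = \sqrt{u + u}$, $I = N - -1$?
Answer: $-19873 + 2 \sqrt{3} \approx -19870.0$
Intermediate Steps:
$I = 3$ ($I = 2 - -1 = 2 + 1 = 3$)
$j{\left(u \right)} = \sqrt{2} \sqrt{u}$ ($j{\left(u \right)} = \sqrt{2 u} = \sqrt{2} \sqrt{u}$)
$Q{\left(U \right)} = -12 - U$
$V{\left(M,d \right)} = 2 \sqrt{3} + d M^{2}$ ($V{\left(M,d \right)} = M M d + \sqrt{2} \sqrt{6} = M^{2} d + 2 \sqrt{3} = d M^{2} + 2 \sqrt{3} = 2 \sqrt{3} + d M^{2}$)
$V{\left(Q{\left(I \right)},-122 \right)} - -7577 = \left(2 \sqrt{3} - 122 \left(-12 - 3\right)^{2}\right) - -7577 = \left(2 \sqrt{3} - 122 \left(-12 - 3\right)^{2}\right) + 7577 = \left(2 \sqrt{3} - 122 \left(-15\right)^{2}\right) + 7577 = \left(2 \sqrt{3} - 27450\right) + 7577 = \left(-27450 + 2 \sqrt{3}\right) + 7577 = -19873 + 2 \sqrt{3}$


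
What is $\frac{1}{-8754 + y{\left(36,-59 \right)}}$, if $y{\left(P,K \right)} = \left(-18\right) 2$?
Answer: $- \frac{1}{8790} \approx -0.00011377$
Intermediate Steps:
$y{\left(P,K \right)} = -36$
$\frac{1}{-8754 + y{\left(36,-59 \right)}} = \frac{1}{-8754 - 36} = \frac{1}{-8790} = - \frac{1}{8790}$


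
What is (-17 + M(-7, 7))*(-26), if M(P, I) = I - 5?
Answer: 390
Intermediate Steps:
M(P, I) = -5 + I
(-17 + M(-7, 7))*(-26) = (-17 + (-5 + 7))*(-26) = (-17 + 2)*(-26) = -15*(-26) = 390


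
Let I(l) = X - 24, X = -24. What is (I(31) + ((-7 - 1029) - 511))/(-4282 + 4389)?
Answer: -1595/107 ≈ -14.907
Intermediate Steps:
I(l) = -48 (I(l) = -24 - 24 = -48)
(I(31) + ((-7 - 1029) - 511))/(-4282 + 4389) = (-48 + ((-7 - 1029) - 511))/(-4282 + 4389) = (-48 + (-1036 - 511))/107 = (-48 - 1547)*(1/107) = -1595*1/107 = -1595/107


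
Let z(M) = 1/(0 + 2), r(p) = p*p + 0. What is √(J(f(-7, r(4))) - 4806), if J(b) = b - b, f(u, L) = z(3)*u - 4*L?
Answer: 3*I*√534 ≈ 69.325*I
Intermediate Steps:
r(p) = p² (r(p) = p² + 0 = p²)
z(M) = ½ (z(M) = 1/2 = ½)
f(u, L) = u/2 - 4*L
J(b) = 0
√(J(f(-7, r(4))) - 4806) = √(0 - 4806) = √(-4806) = 3*I*√534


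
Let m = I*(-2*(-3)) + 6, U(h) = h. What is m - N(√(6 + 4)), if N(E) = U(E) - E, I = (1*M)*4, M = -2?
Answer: -42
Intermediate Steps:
I = -8 (I = (1*(-2))*4 = -2*4 = -8)
m = -42 (m = -(-16)*(-3) + 6 = -8*6 + 6 = -48 + 6 = -42)
N(E) = 0 (N(E) = E - E = 0)
m - N(√(6 + 4)) = -42 - 1*0 = -42 + 0 = -42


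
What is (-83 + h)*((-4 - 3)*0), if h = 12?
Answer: 0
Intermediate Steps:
(-83 + h)*((-4 - 3)*0) = (-83 + 12)*((-4 - 3)*0) = -(-497)*0 = -71*0 = 0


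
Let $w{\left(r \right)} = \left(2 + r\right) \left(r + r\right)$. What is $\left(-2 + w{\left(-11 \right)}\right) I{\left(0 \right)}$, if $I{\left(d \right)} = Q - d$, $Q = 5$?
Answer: $980$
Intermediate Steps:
$I{\left(d \right)} = 5 - d$
$w{\left(r \right)} = 2 r \left(2 + r\right)$ ($w{\left(r \right)} = \left(2 + r\right) 2 r = 2 r \left(2 + r\right)$)
$\left(-2 + w{\left(-11 \right)}\right) I{\left(0 \right)} = \left(-2 + 2 \left(-11\right) \left(2 - 11\right)\right) \left(5 - 0\right) = \left(-2 + 2 \left(-11\right) \left(-9\right)\right) \left(5 + 0\right) = \left(-2 + 198\right) 5 = 196 \cdot 5 = 980$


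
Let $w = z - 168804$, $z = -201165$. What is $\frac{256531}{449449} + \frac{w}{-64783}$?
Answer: $\frac{16627367714}{2646968597} \approx 6.2817$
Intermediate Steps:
$w = -369969$ ($w = -201165 - 168804 = -369969$)
$\frac{256531}{449449} + \frac{w}{-64783} = \frac{256531}{449449} - \frac{369969}{-64783} = 256531 \cdot \frac{1}{449449} - - \frac{369969}{64783} = \frac{23321}{40859} + \frac{369969}{64783} = \frac{16627367714}{2646968597}$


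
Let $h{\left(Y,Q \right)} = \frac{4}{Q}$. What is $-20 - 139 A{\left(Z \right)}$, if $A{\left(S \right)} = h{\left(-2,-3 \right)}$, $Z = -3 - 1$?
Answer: $\frac{496}{3} \approx 165.33$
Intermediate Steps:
$Z = -4$ ($Z = -3 - 1 = -4$)
$A{\left(S \right)} = - \frac{4}{3}$ ($A{\left(S \right)} = \frac{4}{-3} = 4 \left(- \frac{1}{3}\right) = - \frac{4}{3}$)
$-20 - 139 A{\left(Z \right)} = -20 - - \frac{556}{3} = -20 + \frac{556}{3} = \frac{496}{3}$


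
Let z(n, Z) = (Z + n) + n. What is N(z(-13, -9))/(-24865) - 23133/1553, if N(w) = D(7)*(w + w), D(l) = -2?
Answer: -115083893/7723069 ≈ -14.901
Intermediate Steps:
z(n, Z) = Z + 2*n
N(w) = -4*w (N(w) = -2*(w + w) = -4*w)
N(z(-13, -9))/(-24865) - 23133/1553 = -4*(-9 + 2*(-13))/(-24865) - 23133/1553 = -4*(-9 - 26)*(-1/24865) - 23133*1/1553 = -4*(-35)*(-1/24865) - 23133/1553 = 140*(-1/24865) - 23133/1553 = -28/4973 - 23133/1553 = -115083893/7723069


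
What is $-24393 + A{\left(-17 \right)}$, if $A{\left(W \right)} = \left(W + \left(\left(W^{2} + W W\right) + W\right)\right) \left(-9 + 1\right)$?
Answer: $-28745$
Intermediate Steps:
$A{\left(W \right)} = - 16 W - 16 W^{2}$ ($A{\left(W \right)} = \left(W + \left(\left(W^{2} + W^{2}\right) + W\right)\right) \left(-8\right) = \left(W + \left(2 W^{2} + W\right)\right) \left(-8\right) = \left(W + \left(W + 2 W^{2}\right)\right) \left(-8\right) = \left(2 W + 2 W^{2}\right) \left(-8\right) = - 16 W - 16 W^{2}$)
$-24393 + A{\left(-17 \right)} = -24393 - - 272 \left(1 - 17\right) = -24393 - \left(-272\right) \left(-16\right) = -24393 - 4352 = -28745$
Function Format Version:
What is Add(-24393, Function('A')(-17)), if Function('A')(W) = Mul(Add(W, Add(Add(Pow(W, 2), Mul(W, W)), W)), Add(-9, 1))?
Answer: -28745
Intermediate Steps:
Function('A')(W) = Add(Mul(-16, W), Mul(-16, Pow(W, 2))) (Function('A')(W) = Mul(Add(W, Add(Add(Pow(W, 2), Pow(W, 2)), W)), -8) = Mul(Add(W, Add(Mul(2, Pow(W, 2)), W)), -8) = Mul(Add(W, Add(W, Mul(2, Pow(W, 2)))), -8) = Mul(Add(Mul(2, W), Mul(2, Pow(W, 2))), -8) = Add(Mul(-16, W), Mul(-16, Pow(W, 2))))
Add(-24393, Function('A')(-17)) = Add(-24393, Mul(-16, -17, Add(1, -17))) = Add(-24393, Mul(-16, -17, -16)) = Add(-24393, -4352) = -28745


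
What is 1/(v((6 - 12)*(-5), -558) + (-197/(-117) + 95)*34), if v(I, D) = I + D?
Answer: 117/322832 ≈ 0.00036242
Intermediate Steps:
v(I, D) = D + I
1/(v((6 - 12)*(-5), -558) + (-197/(-117) + 95)*34) = 1/((-558 + (6 - 12)*(-5)) + (-197/(-117) + 95)*34) = 1/((-558 - 6*(-5)) + (-197*(-1/117) + 95)*34) = 1/((-558 + 30) + (197/117 + 95)*34) = 1/(-528 + (11312/117)*34) = 1/(-528 + 384608/117) = 1/(322832/117) = 117/322832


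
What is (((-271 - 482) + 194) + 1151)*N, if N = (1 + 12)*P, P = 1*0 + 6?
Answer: 46176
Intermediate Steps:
P = 6 (P = 0 + 6 = 6)
N = 78 (N = (1 + 12)*6 = 13*6 = 78)
(((-271 - 482) + 194) + 1151)*N = (((-271 - 482) + 194) + 1151)*78 = ((-753 + 194) + 1151)*78 = (-559 + 1151)*78 = 592*78 = 46176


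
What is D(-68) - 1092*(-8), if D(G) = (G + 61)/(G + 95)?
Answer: 235865/27 ≈ 8735.7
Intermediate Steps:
D(G) = (61 + G)/(95 + G)
D(-68) - 1092*(-8) = (61 - 68)/(95 - 68) - 1092*(-8) = -7/27 - 1*(-8736) = (1/27)*(-7) + 8736 = -7/27 + 8736 = 235865/27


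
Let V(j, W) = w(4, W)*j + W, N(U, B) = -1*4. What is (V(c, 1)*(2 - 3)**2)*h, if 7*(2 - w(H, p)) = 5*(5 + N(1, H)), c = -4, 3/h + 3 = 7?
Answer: -87/28 ≈ -3.1071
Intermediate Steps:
h = 3/4 (h = 3/(-3 + 7) = 3/4 ≈ 0.75000)
N(U, B) = -4
w(H, p) = 9/7 (w(H, p) = 2 - 5*(5 - 4)/7 = 2 - 5/7 = 9/7)
V(j, W) = W + 9*j/7 (V(j, W) = 9*j/7 + W = W + 9*j/7)
(V(c, 1)*(2 - 3)**2)*h = ((1 + (9/7)*(-4))*(2 - 3)**2)*(3/4) = ((1 - 36/7)*(-1)**2)*(3/4) = -29/7*1*(3/4) = -29/7*3/4 = -87/28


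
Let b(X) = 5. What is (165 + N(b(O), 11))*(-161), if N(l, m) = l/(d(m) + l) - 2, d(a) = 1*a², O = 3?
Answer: -472489/18 ≈ -26249.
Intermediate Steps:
d(a) = a²
N(l, m) = -2 + l/(l + m²) (N(l, m) = l/(m² + l) - 2 = l/(l + m²) - 2 = -2 + l/(l + m²))
(165 + N(b(O), 11))*(-161) = (165 + (-1*5 - 2*11²)/(5 + 11²))*(-161) = (165 + (-5 - 2*121)/(5 + 121))*(-161) = (165 + (-5 - 242)/126)*(-161) = (165 + (1/126)*(-247))*(-161) = (165 - 247/126)*(-161) = (20543/126)*(-161) = -472489/18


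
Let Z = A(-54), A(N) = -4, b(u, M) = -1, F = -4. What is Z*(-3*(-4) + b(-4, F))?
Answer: -44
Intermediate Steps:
Z = -4
Z*(-3*(-4) + b(-4, F)) = -4*(-3*(-4) - 1) = -4*(12 - 1) = -4*11 = -44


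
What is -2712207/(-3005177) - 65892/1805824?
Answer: 1174937842671/1356705187712 ≈ 0.86602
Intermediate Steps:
-2712207/(-3005177) - 65892/1805824 = -2712207*(-1/3005177) - 65892*1/1805824 = 2712207/3005177 - 16473/451456 = 1174937842671/1356705187712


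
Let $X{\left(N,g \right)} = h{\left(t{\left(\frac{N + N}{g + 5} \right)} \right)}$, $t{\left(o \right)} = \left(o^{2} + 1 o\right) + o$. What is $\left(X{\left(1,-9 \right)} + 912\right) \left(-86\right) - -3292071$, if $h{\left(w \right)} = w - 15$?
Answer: $\frac{6429987}{2} \approx 3.215 \cdot 10^{6}$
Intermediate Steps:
$t{\left(o \right)} = o^{2} + 2 o$ ($t{\left(o \right)} = \left(o^{2} + o\right) + o = \left(o + o^{2}\right) + o = o^{2} + 2 o$)
$h{\left(w \right)} = -15 + w$ ($h{\left(w \right)} = w - 15 = -15 + w$)
$X{\left(N,g \right)} = -15 + \frac{2 N \left(2 + \frac{2 N}{5 + g}\right)}{5 + g}$ ($X{\left(N,g \right)} = -15 + \frac{N + N}{g + 5} \left(2 + \frac{N + N}{g + 5}\right) = -15 + \frac{2 N}{5 + g} \left(2 + \frac{2 N}{5 + g}\right) = -15 + \frac{2 N \left(2 + \frac{2 N}{5 + g}\right)}{5 + g}$)
$\left(X{\left(1,-9 \right)} + 912\right) \left(-86\right) - -3292071 = \left(\frac{- 15 \left(5 - 9\right)^{2} + 4 \cdot 1 \left(5 + 1 - 9\right)}{\left(5 - 9\right)^{2}} + 912\right) \left(-86\right) - -3292071 = \left(\frac{- 15 \left(-4\right)^{2} + 4 \cdot 1 \left(-3\right)}{16} + 912\right) \left(-86\right) + 3292071 = \left(\frac{\left(-15\right) 16 - 12}{16} + 912\right) \left(-86\right) + 3292071 = \left(\frac{-240 - 12}{16} + 912\right) \left(-86\right) + 3292071 = \left(\frac{1}{16} \left(-252\right) + 912\right) \left(-86\right) + 3292071 = \left(- \frac{63}{4} + 912\right) \left(-86\right) + 3292071 = \frac{3585}{4} \left(-86\right) + 3292071 = - \frac{154155}{2} + 3292071 = \frac{6429987}{2}$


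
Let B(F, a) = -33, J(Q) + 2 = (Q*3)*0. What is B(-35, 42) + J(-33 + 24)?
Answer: -35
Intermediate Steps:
J(Q) = -2 (J(Q) = -2 + (Q*3)*0 = -2 + (3*Q)*0 = -2 + 0 = -2)
B(-35, 42) + J(-33 + 24) = -33 - 2 = -35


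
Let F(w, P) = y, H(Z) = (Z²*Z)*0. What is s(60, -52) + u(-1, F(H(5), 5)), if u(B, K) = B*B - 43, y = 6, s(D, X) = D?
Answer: 18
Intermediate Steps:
H(Z) = 0 (H(Z) = Z³*0 = 0)
F(w, P) = 6
u(B, K) = -43 + B² (u(B, K) = B² - 43 = -43 + B²)
s(60, -52) + u(-1, F(H(5), 5)) = 60 + (-43 + (-1)²) = 60 + (-43 + 1) = 60 - 42 = 18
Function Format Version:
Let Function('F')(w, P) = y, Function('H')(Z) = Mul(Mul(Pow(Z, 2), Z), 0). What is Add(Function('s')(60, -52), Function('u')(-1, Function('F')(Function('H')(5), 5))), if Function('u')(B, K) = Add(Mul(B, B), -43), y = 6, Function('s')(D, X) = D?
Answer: 18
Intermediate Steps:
Function('H')(Z) = 0 (Function('H')(Z) = Mul(Pow(Z, 3), 0) = 0)
Function('F')(w, P) = 6
Function('u')(B, K) = Add(-43, Pow(B, 2)) (Function('u')(B, K) = Add(Pow(B, 2), -43) = Add(-43, Pow(B, 2)))
Add(Function('s')(60, -52), Function('u')(-1, Function('F')(Function('H')(5), 5))) = Add(60, Add(-43, Pow(-1, 2))) = Add(60, Add(-43, 1)) = Add(60, -42) = 18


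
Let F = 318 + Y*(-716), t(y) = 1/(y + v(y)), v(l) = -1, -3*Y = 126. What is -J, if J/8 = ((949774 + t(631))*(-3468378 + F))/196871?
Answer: 2742861760942064/20671455 ≈ 1.3269e+8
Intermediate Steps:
Y = -42 (Y = -⅓*126 = -42)
t(y) = 1/(-1 + y) (t(y) = 1/(y - 1) = 1/(-1 + y))
F = 30390 (F = 318 - 42*(-716) = 318 + 30072 = 30390)
J = -2742861760942064/20671455 (J = 8*(((949774 + 1/(-1 + 631))*(-3468378 + 30390))/196871) = 8*(((949774 + 1/630)*(-3437988))*(1/196871)) = 8*(((598357621/630)*(-3437988))*(1/196871)) = 8*(-342857720117758/105*1/196871) = 8*(-342857720117758/20671455) = -2742861760942064/20671455 ≈ -1.3269e+8)
-J = -1*(-2742861760942064/20671455) = 2742861760942064/20671455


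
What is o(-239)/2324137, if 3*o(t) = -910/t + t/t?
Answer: 383/555468743 ≈ 6.8951e-7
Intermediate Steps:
o(t) = 1/3 - 910/(3*t) (o(t) = (-910/t + t/t)/3 = (-910/t + 1)/3 = (1 - 910/t)/3 = 1/3 - 910/(3*t))
o(-239)/2324137 = ((1/3)*(-910 - 239)/(-239))/2324137 = ((1/3)*(-1/239)*(-1149))*(1/2324137) = (383/239)*(1/2324137) = 383/555468743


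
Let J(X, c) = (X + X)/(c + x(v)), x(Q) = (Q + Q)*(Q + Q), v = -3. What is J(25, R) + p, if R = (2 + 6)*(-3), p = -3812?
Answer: -22847/6 ≈ -3807.8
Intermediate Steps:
x(Q) = 4*Q² (x(Q) = (2*Q)*(2*Q) = 4*Q²)
R = -24 (R = 8*(-3) = -24)
J(X, c) = 2*X/(36 + c) (J(X, c) = (X + X)/(c + 4*(-3)²) = (2*X)/(c + 4*9) = (2*X)/(c + 36) = (2*X)/(36 + c) = 2*X/(36 + c))
J(25, R) + p = 2*25/(36 - 24) - 3812 = 2*25/12 - 3812 = 2*25*(1/12) - 3812 = 25/6 - 3812 = -22847/6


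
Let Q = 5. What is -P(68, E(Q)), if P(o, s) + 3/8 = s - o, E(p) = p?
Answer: 507/8 ≈ 63.375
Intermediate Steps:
P(o, s) = -3/8 + s - o (P(o, s) = -3/8 + (s - o) = -3/8 + s - o)
-P(68, E(Q)) = -(-3/8 + 5 - 1*68) = -(-3/8 + 5 - 68) = -1*(-507/8) = 507/8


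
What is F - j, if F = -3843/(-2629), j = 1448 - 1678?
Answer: 608513/2629 ≈ 231.46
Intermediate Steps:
j = -230
F = 3843/2629 (F = -3843*(-1/2629) = 3843/2629 ≈ 1.4618)
F - j = 3843/2629 - 1*(-230) = 3843/2629 + 230 = 608513/2629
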